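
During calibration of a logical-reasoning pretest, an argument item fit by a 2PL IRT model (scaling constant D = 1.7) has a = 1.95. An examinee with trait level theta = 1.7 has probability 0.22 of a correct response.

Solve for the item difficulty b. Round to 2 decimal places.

P(theta) = 1 / (1 + exp(−D·a(theta − b)))
logit(0.22) = ln(0.22/0.78) = -1.2657
b = theta − logit/(1.7·a) = 1.7 − (-1.2657)/3.3150 = 2.0818

2.08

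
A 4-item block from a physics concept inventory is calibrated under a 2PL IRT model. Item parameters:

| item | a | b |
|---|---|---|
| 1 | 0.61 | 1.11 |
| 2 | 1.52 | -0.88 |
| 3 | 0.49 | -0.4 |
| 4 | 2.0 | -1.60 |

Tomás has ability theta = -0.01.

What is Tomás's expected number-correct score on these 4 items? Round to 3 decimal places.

2.633

P(theta) = 1 / (1 + exp(−a(theta − b)))
P_1 = 1/(1+e^{0.6832}) = 0.3355
P_2 = 1/(1+e^{-1.3224}) = 0.7896
P_3 = 1/(1+e^{-0.1911}) = 0.5476
P_4 = 1/(1+e^{-3.1800}) = 0.9601
E[score] = 0.3355 + 0.7896 + 0.5476 + 0.9601 = 2.6328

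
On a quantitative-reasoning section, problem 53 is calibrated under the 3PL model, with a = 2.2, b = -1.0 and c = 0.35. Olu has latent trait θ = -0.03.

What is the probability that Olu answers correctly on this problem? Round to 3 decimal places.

0.931

P(θ) = c + (1 − c) · 1 / (1 + exp(−a(θ − b)))
Exponent: 2.2 × (-0.03 − (-1.0)) = 2.1340
1/(1 + e^{-2.1340}) = 0.8942
P = 0.35 + 0.65 × 0.8942 = 0.9312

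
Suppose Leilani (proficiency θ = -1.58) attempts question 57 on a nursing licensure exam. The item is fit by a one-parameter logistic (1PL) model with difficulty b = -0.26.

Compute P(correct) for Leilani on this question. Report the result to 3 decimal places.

0.211

P(θ) = 1 / (1 + exp(−(θ − b)))
Exponent: (-1.58 − (-0.26)) = -1.3200
1/(1 + e^{1.3200}) = 0.2108
P = 0.2108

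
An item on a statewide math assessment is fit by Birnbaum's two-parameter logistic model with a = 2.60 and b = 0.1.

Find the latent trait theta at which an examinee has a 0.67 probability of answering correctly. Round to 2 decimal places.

P(theta) = 1 / (1 + exp(−a(theta − b)))
logit = ln(0.6700/0.3300) = 0.7082
theta = b + logit/(a) = 0.1 + 0.7082/2.6000 = 0.3724

0.37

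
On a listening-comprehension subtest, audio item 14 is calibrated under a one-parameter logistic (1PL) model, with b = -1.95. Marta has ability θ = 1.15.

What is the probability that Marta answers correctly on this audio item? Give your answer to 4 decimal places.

P(θ) = 1 / (1 + exp(−(θ − b)))
Exponent: (1.15 − (-1.95)) = 3.1000
1/(1 + e^{-3.1000}) = 0.9569
P = 0.9569

0.9569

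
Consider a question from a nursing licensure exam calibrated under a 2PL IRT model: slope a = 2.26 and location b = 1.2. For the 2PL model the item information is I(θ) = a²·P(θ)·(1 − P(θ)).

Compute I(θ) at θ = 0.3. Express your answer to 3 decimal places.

0.522

P = 1/(1+e^{2.0340}) = 0.1157
P(1−P) = 0.1157 × 0.8843 = 0.1023
I = a² × P(1−P) = 2.26² × 0.1023 = 0.52249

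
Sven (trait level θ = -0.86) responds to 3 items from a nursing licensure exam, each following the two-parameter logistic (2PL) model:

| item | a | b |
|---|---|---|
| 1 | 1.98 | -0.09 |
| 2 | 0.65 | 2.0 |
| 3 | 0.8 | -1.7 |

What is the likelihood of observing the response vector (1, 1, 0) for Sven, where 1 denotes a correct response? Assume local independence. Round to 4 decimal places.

0.0081

P(θ) = 1 / (1 + exp(−a(θ − b)))
P_1 = 1/(1+e^{1.5246}) = 0.1788
P_2 = 1/(1+e^{1.8590}) = 0.1348
P_3 = 1/(1+e^{-0.6720}) = 0.6620
L = P_1 × P_2 × (1−P_3) = 0.1788 × 0.1348 × 0.3380 = 0.00815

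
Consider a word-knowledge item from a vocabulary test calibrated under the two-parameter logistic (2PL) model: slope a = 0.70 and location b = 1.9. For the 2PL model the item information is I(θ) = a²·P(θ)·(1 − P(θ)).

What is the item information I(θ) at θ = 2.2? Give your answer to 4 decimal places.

0.1212

P = 1/(1+e^{-0.2100}) = 0.5523
P(1−P) = 0.5523 × 0.4477 = 0.2473
I = a² × P(1−P) = 0.70² × 0.2473 = 0.12116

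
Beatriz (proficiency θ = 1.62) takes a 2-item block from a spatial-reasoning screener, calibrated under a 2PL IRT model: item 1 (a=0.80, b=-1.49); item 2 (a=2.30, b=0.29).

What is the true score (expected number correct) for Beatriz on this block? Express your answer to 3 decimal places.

1.878

P(θ) = 1 / (1 + exp(−a(θ − b)))
P_1 = 1/(1+e^{-2.4880}) = 0.9233
P_2 = 1/(1+e^{-3.0590}) = 0.9552
E[score] = 0.9233 + 0.9552 = 1.8785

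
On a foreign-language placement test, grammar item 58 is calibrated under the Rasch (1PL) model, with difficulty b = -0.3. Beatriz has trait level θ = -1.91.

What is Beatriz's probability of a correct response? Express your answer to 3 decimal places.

P(θ) = 1 / (1 + exp(−(θ − b)))
Exponent: (-1.91 − (-0.3)) = -1.6100
1/(1 + e^{1.6100}) = 0.1666
P = 0.1666

0.167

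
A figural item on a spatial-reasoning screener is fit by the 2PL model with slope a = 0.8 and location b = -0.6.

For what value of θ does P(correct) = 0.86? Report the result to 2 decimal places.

1.67

P(θ) = 1 / (1 + exp(−a(θ − b)))
logit = ln(0.8600/0.1400) = 1.8153
θ = b + logit/(a) = -0.6 + 1.8153/0.8000 = 1.6691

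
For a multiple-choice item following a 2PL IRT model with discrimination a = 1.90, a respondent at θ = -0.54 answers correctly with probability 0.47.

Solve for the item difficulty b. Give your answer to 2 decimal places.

-0.48

P(θ) = 1 / (1 + exp(−a(θ − b)))
logit(0.47) = ln(0.47/0.53) = -0.1201
b = θ − logit/(a) = -0.54 − (-0.1201)/1.9000 = -0.4768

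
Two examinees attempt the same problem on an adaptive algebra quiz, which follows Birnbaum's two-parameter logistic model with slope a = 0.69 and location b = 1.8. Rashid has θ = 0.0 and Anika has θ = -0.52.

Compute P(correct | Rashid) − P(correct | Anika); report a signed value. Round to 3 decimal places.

P(θ) = 1 / (1 + exp(−a(θ − b)))
P(Rashid) = 0.2241  [exponent -1.2420]
P(Anika) = 0.1679  [exponent -1.6008]
Difference = 0.2241 − 0.1679 = 0.0562

0.056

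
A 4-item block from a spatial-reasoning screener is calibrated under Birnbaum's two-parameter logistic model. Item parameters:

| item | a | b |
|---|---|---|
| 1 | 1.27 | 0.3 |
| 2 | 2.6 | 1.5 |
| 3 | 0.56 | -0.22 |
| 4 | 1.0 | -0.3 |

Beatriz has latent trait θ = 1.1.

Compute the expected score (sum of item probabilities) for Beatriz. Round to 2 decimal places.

P(θ) = 1 / (1 + exp(−a(θ − b)))
P_1 = 1/(1+e^{-1.0160}) = 0.7342
P_2 = 1/(1+e^{1.0400}) = 0.2611
P_3 = 1/(1+e^{-0.7392}) = 0.6768
P_4 = 1/(1+e^{-1.4000}) = 0.8022
E[score] = 0.7342 + 0.2611 + 0.6768 + 0.8022 = 2.4743

2.47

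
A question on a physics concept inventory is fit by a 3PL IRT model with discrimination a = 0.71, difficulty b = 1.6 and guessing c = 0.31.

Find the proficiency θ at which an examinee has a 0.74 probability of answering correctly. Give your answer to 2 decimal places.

P(θ) = c + (1 − c) · 1 / (1 + exp(−a(θ − b)))
Remove guessing floor: (0.74 − 0.31)/(1 − 0.31) = 0.6232
logit = ln(0.6232/0.3768) = 0.5031
θ = b + logit/(a) = 1.6 + 0.5031/0.7100 = 2.3086

2.31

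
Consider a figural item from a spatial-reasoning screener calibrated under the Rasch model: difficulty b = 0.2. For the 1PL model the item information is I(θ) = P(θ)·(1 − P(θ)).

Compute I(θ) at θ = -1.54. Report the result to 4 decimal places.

P = 1/(1+e^{1.7400}) = 0.1493
P(1−P) = 0.1493 × 0.8507 = 0.1270
I = P(1−P) = 0.12702

0.1270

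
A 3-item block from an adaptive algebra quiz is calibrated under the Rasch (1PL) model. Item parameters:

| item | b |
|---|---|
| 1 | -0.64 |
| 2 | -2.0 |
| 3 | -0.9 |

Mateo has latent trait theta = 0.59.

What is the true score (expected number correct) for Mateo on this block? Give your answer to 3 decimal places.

2.520

P(theta) = 1 / (1 + exp(−(theta − b)))
P_1 = 1/(1+e^{-1.2300}) = 0.7738
P_2 = 1/(1+e^{-2.5900}) = 0.9302
P_3 = 1/(1+e^{-1.4900}) = 0.8161
E[score] = 0.7738 + 0.9302 + 0.8161 = 2.5201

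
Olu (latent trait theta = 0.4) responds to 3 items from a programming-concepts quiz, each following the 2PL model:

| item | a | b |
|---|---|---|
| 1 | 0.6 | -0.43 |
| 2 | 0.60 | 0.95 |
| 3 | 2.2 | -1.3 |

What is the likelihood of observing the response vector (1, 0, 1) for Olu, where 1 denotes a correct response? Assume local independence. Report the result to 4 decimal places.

P(theta) = 1 / (1 + exp(−a(theta − b)))
P_1 = 1/(1+e^{-0.4980}) = 0.6220
P_2 = 1/(1+e^{0.3300}) = 0.4182
P_3 = 1/(1+e^{-3.7400}) = 0.9768
L = P_1 × (1−P_2) × P_3 = 0.6220 × 0.5818 × 0.9768 = 0.35345

0.3535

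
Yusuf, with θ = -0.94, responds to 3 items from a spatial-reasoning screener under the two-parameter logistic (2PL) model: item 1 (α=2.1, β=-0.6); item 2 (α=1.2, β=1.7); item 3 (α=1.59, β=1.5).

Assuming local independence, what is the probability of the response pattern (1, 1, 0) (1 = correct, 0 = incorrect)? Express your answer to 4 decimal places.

0.0130

P(θ) = 1 / (1 + exp(−α(θ − β)))
P_1 = 1/(1+e^{0.7140}) = 0.3287
P_2 = 1/(1+e^{3.1680}) = 0.0404
P_3 = 1/(1+e^{3.8796}) = 0.0202
L = P_1 × P_2 × (1−P_3) = 0.3287 × 0.0404 × 0.9798 = 0.01301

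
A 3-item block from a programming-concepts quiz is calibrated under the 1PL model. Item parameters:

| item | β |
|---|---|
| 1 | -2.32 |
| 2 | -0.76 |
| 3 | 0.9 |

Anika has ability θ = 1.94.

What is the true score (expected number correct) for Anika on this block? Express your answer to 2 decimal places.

2.66

P(θ) = 1 / (1 + exp(−(θ − β)))
P_1 = 1/(1+e^{-4.2600}) = 0.9861
P_2 = 1/(1+e^{-2.7000}) = 0.9370
P_3 = 1/(1+e^{-1.0400}) = 0.7389
E[score] = 0.9861 + 0.9370 + 0.7389 = 2.6620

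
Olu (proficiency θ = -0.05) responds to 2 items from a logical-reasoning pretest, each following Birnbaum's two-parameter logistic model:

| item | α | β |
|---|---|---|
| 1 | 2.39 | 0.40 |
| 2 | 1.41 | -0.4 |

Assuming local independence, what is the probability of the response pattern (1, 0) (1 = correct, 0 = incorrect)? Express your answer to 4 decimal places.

0.0964

P(θ) = 1 / (1 + exp(−α(θ − β)))
P_1 = 1/(1+e^{1.0755}) = 0.2544
P_2 = 1/(1+e^{-0.4935}) = 0.6209
L = P_1 × (1−P_2) = 0.2544 × 0.3791 = 0.09642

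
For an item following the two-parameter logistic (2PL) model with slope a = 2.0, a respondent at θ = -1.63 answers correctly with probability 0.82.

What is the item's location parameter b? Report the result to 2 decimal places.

-2.39

P(θ) = 1 / (1 + exp(−a(θ − b)))
logit(0.82) = ln(0.82/0.18) = 1.5163
b = θ − logit/(a) = -1.63 − 1.5163/2.0000 = -2.3882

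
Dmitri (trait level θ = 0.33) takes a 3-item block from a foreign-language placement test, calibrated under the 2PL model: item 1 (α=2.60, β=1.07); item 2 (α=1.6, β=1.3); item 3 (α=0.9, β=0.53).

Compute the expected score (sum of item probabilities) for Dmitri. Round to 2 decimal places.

P(θ) = 1 / (1 + exp(−α(θ − β)))
P_1 = 1/(1+e^{1.9240}) = 0.1274
P_2 = 1/(1+e^{1.5520}) = 0.1748
P_3 = 1/(1+e^{0.1800}) = 0.4551
E[score] = 0.1274 + 0.1748 + 0.4551 = 0.7573

0.76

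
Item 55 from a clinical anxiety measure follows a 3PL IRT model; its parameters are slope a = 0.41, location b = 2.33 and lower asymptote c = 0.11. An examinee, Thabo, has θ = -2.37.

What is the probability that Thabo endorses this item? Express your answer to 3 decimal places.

0.223

P(θ) = c + (1 − c) · 1 / (1 + exp(−a(θ − b)))
Exponent: 0.41 × (-2.37 − 2.33) = -1.9270
1/(1 + e^{1.9270}) = 0.1271
P = 0.11 + 0.89 × 0.1271 = 0.2231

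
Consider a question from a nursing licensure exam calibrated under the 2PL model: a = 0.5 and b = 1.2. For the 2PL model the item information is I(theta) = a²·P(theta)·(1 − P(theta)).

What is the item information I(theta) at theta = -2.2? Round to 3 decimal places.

P = 1/(1+e^{1.7000}) = 0.1545
P(1−P) = 0.1545 × 0.8455 = 0.1306
I = a² × P(1−P) = 0.5² × 0.1306 = 0.03265

0.033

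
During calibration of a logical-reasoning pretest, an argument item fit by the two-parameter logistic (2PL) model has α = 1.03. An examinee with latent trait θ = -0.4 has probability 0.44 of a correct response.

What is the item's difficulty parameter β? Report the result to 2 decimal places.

P(θ) = 1 / (1 + exp(−α(θ − β)))
logit(0.44) = ln(0.44/0.56) = -0.2412
β = θ − logit/(α) = -0.4 − (-0.2412)/1.0300 = -0.1659

-0.17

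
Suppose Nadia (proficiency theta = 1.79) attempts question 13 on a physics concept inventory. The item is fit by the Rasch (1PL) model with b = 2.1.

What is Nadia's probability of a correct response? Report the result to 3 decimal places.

P(theta) = 1 / (1 + exp(−(theta − b)))
Exponent: (1.79 − 2.1) = -0.3100
1/(1 + e^{0.3100}) = 0.4231
P = 0.4231

0.423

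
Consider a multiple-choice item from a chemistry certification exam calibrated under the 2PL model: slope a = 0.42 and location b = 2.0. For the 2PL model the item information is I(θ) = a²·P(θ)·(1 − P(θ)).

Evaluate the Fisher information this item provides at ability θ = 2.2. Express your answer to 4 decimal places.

0.0440

P = 1/(1+e^{-0.0840}) = 0.5210
P(1−P) = 0.5210 × 0.4790 = 0.2496
I = a² × P(1−P) = 0.42² × 0.2496 = 0.04402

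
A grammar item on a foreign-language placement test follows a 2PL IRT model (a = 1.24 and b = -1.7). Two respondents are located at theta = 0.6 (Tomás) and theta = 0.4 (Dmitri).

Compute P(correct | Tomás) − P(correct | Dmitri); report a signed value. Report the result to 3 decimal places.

P(theta) = 1 / (1 + exp(−a(theta − b)))
P(Tomás) = 0.9454  [exponent 2.8520]
P(Dmitri) = 0.9311  [exponent 2.6040]
Difference = 0.9454 − 0.9311 = 0.0143

0.014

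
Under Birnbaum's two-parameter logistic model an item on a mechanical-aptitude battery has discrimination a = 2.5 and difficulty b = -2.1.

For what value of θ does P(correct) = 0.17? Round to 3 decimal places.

-2.734

P(θ) = 1 / (1 + exp(−a(θ − b)))
logit = ln(0.1700/0.8300) = -1.5856
θ = b + logit/(a) = -2.1 + (-1.5856)/2.5000 = -2.7343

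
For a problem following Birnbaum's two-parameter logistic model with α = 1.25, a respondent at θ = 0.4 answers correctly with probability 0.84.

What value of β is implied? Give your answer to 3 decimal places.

-0.927

P(θ) = 1 / (1 + exp(−α(θ − β)))
logit(0.84) = ln(0.84/0.16) = 1.6582
β = θ − logit/(α) = 0.4 − 1.6582/1.2500 = -0.9266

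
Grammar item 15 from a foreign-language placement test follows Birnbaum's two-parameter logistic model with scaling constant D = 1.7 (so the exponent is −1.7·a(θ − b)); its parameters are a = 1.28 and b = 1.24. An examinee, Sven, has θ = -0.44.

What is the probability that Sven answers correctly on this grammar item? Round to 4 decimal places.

P(θ) = 1 / (1 + exp(−D·a(θ − b)))
Exponent: 1.7 × 1.28 × (-0.44 − 1.24) = -3.6557
1/(1 + e^{3.6557}) = 0.0252
P = 0.0252

0.0252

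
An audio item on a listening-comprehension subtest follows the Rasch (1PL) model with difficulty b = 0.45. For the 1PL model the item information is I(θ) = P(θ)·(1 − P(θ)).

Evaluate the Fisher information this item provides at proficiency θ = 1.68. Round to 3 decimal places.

P = 1/(1+e^{-1.2300}) = 0.7738
P(1−P) = 0.7738 × 0.2262 = 0.1750
I = P(1−P) = 0.17502

0.175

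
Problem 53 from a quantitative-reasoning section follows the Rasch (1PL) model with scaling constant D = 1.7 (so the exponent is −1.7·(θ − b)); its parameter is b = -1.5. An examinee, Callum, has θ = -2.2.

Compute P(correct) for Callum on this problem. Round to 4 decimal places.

P(θ) = 1 / (1 + exp(−D·(θ − b)))
Exponent: 1.7 × (-2.2 − (-1.5)) = -1.1900
1/(1 + e^{1.1900}) = 0.2333
P = 0.2333

0.2333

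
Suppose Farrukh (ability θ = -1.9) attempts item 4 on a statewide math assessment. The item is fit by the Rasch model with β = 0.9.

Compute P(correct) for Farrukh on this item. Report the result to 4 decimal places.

0.0573

P(θ) = 1 / (1 + exp(−(θ − β)))
Exponent: (-1.9 − 0.9) = -2.8000
1/(1 + e^{2.8000}) = 0.0573
P = 0.0573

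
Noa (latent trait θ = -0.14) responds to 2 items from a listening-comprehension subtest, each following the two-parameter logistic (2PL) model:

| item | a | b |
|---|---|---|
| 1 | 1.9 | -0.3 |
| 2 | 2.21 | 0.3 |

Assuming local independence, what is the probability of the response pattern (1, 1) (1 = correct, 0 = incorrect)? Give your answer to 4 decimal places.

0.1579

P(θ) = 1 / (1 + exp(−a(θ − b)))
P_1 = 1/(1+e^{-0.3040}) = 0.5754
P_2 = 1/(1+e^{0.9724}) = 0.2744
L = P_1 × P_2 = 0.5754 × 0.2744 = 0.15790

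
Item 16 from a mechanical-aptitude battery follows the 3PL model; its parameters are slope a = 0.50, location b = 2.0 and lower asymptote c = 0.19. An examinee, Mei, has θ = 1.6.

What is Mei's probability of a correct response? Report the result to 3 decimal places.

0.555

P(θ) = c + (1 − c) · 1 / (1 + exp(−a(θ − b)))
Exponent: 0.50 × (1.6 − 2.0) = -0.2000
1/(1 + e^{0.2000}) = 0.4502
P = 0.19 + 0.81 × 0.4502 = 0.5546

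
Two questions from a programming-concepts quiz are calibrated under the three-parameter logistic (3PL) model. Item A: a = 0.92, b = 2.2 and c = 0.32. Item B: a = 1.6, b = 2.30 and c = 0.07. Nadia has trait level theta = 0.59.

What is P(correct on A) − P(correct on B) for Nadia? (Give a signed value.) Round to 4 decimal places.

0.3193

P(theta) = c + (1 − c) · 1 / (1 + exp(−a(theta − b)))
P_A = 0.4460
P_B = 0.1266
P_A − P_B = 0.3193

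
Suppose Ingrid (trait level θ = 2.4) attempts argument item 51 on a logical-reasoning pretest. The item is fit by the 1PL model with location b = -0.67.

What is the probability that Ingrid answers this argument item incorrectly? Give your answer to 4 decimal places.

0.0444

P(θ) = 1 / (1 + exp(−(θ − b)))
Exponent: (2.4 − (-0.67)) = 3.0700
1/(1 + e^{-3.0700}) = 0.9556
P = 0.9556
P(incorrect) = 1 − 0.9556 = 0.0444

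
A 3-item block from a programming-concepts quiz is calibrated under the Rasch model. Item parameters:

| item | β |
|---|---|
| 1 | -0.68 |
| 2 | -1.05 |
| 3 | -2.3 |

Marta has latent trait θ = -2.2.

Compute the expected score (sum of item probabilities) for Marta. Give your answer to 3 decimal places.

0.945

P(θ) = 1 / (1 + exp(−(θ − β)))
P_1 = 1/(1+e^{1.5200}) = 0.1795
P_2 = 1/(1+e^{1.1500}) = 0.2405
P_3 = 1/(1+e^{-0.1000}) = 0.5250
E[score] = 0.1795 + 0.2405 + 0.5250 = 0.9449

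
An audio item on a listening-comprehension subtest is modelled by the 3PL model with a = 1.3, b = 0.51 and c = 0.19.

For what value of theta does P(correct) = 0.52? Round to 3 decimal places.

0.222

P(theta) = c + (1 − c) · 1 / (1 + exp(−a(theta − b)))
Remove guessing floor: (0.52 − 0.19)/(1 − 0.19) = 0.4074
logit = ln(0.4074/0.5926) = -0.3747
theta = b + logit/(a) = 0.51 + (-0.3747)/1.3000 = 0.2218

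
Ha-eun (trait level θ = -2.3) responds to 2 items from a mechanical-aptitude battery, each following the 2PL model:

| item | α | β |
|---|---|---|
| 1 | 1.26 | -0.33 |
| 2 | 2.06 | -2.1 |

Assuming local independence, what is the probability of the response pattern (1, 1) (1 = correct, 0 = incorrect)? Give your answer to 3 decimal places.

0.031

P(θ) = 1 / (1 + exp(−α(θ − β)))
P_1 = 1/(1+e^{2.4822}) = 0.0771
P_2 = 1/(1+e^{0.4120}) = 0.3984
L = P_1 × P_2 = 0.0771 × 0.3984 = 0.03073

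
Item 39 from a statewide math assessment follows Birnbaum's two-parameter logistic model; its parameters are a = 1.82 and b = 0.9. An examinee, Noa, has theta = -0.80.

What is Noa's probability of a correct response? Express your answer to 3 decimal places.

0.043

P(theta) = 1 / (1 + exp(−a(theta − b)))
Exponent: 1.82 × (-0.80 − 0.9) = -3.0940
1/(1 + e^{3.0940}) = 0.0434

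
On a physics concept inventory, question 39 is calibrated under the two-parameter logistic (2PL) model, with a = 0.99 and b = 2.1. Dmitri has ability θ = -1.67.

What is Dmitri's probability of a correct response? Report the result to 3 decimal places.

P(θ) = 1 / (1 + exp(−a(θ − b)))
Exponent: 0.99 × (-1.67 − 2.1) = -3.7323
1/(1 + e^{3.7323}) = 0.0234

0.023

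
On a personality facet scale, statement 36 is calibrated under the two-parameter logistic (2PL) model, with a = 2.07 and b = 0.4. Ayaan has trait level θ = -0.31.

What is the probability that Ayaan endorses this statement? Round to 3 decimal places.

P(θ) = 1 / (1 + exp(−a(θ − b)))
Exponent: 2.07 × (-0.31 − 0.4) = -1.4697
1/(1 + e^{1.4697}) = 0.1870

0.187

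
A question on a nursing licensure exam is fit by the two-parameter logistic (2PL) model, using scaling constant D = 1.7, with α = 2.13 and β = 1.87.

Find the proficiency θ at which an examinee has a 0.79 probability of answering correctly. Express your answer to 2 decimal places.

2.24

P(θ) = 1 / (1 + exp(−D·α(θ − β)))
logit = ln(0.7900/0.2100) = 1.3249
θ = β + logit/(1.7·α) = 1.87 + 1.3249/3.6210 = 2.2359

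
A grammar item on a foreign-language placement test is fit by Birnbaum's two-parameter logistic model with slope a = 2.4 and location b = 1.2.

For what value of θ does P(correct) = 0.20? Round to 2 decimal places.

0.62

P(θ) = 1 / (1 + exp(−a(θ − b)))
logit = ln(0.2000/0.8000) = -1.3863
θ = b + logit/(a) = 1.2 + (-1.3863)/2.4000 = 0.6224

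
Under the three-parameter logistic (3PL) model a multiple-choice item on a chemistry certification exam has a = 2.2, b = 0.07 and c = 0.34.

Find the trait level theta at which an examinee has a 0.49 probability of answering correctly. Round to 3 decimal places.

P(theta) = c + (1 − c) · 1 / (1 + exp(−a(theta − b)))
Remove guessing floor: (0.49 − 0.34)/(1 − 0.34) = 0.2273
logit = ln(0.2273/0.7727) = -1.2238
theta = b + logit/(a) = 0.07 + (-1.2238)/2.2000 = -0.4863

-0.486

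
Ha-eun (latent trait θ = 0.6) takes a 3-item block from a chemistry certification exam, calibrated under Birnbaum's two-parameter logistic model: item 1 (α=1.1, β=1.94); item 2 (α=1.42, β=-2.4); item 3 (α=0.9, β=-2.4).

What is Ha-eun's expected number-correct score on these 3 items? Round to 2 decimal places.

P(θ) = 1 / (1 + exp(−α(θ − β)))
P_1 = 1/(1+e^{1.4740}) = 0.1863
P_2 = 1/(1+e^{-4.2600}) = 0.9861
P_3 = 1/(1+e^{-2.7000}) = 0.9370
E[score] = 0.1863 + 0.9861 + 0.9370 = 2.1094

2.11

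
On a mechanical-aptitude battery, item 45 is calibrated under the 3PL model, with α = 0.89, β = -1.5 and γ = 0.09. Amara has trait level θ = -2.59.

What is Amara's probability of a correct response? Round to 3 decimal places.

P(θ) = γ + (1 − γ) · 1 / (1 + exp(−α(θ − β)))
Exponent: 0.89 × (-2.59 − (-1.5)) = -0.9701
1/(1 + e^{0.9701}) = 0.2749
P = 0.09 + 0.91 × 0.2749 = 0.3401

0.340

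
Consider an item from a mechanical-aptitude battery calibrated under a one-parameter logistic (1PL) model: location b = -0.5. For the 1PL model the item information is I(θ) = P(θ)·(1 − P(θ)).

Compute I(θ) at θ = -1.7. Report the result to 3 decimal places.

P = 1/(1+e^{1.2000}) = 0.2315
P(1−P) = 0.2315 × 0.7685 = 0.1779
I = P(1−P) = 0.17789

0.178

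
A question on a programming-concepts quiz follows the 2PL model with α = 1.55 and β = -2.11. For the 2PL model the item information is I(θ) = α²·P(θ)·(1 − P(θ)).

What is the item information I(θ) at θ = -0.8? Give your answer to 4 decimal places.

0.2464

P = 1/(1+e^{-2.0305}) = 0.8840
P(1−P) = 0.8840 × 0.1160 = 0.1026
I = α² × P(1−P) = 1.55² × 0.1026 = 0.24643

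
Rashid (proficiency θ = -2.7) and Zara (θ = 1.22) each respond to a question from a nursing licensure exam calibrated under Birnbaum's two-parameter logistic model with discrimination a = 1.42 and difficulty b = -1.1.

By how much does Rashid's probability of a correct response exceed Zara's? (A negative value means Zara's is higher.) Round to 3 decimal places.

-0.871

P(θ) = 1 / (1 + exp(−a(θ − b)))
P(Rashid) = 0.0935  [exponent -2.2720]
P(Zara) = 0.9642  [exponent 3.2944]
Difference = 0.0935 − 0.9642 = -0.8708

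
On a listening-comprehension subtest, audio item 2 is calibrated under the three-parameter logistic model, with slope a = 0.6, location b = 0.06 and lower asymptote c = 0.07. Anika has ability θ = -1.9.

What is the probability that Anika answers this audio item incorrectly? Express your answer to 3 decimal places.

0.711

P(θ) = c + (1 − c) · 1 / (1 + exp(−a(θ − b)))
Exponent: 0.6 × (-1.9 − 0.06) = -1.1760
1/(1 + e^{1.1760}) = 0.2358
P = 0.07 + 0.93 × 0.2358 = 0.2893
P(incorrect) = 1 − 0.2893 = 0.7107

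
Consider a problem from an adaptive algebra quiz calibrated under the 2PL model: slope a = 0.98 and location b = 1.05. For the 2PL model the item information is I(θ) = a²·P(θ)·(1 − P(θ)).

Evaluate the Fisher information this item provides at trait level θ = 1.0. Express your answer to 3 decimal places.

0.240

P = 1/(1+e^{0.0490}) = 0.4878
P(1−P) = 0.4878 × 0.5122 = 0.2498
I = a² × P(1−P) = 0.98² × 0.2498 = 0.23996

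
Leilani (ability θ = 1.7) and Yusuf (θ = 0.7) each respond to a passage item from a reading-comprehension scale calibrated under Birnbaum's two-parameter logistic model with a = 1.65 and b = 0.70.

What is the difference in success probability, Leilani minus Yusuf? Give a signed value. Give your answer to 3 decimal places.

0.339

P(θ) = 1 / (1 + exp(−a(θ − b)))
P(Leilani) = 0.8389  [exponent 1.6500]
P(Yusuf) = 0.5000  [exponent 0.0000]
Difference = 0.8389 − 0.5000 = 0.3389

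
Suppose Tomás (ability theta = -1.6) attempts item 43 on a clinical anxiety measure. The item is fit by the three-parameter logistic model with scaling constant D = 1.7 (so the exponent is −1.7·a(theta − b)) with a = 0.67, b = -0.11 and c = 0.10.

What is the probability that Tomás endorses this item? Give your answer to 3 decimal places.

0.239

P(theta) = c + (1 − c) · 1 / (1 + exp(−D·a(theta − b)))
Exponent: 1.7 × 0.67 × (-1.6 − (-0.11)) = -1.6971
1/(1 + e^{1.6971}) = 0.1548
P = 0.10 + 0.90 × 0.1548 = 0.2394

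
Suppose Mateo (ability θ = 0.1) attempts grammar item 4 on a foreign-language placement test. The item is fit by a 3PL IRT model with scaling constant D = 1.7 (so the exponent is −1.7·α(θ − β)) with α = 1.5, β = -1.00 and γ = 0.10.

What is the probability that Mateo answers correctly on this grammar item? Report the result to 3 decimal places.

0.949

P(θ) = γ + (1 − γ) · 1 / (1 + exp(−D·α(θ − β)))
Exponent: 1.7 × 1.5 × (0.1 − (-1.00)) = 2.8050
1/(1 + e^{-2.8050}) = 0.9429
P = 0.10 + 0.90 × 0.9429 = 0.9487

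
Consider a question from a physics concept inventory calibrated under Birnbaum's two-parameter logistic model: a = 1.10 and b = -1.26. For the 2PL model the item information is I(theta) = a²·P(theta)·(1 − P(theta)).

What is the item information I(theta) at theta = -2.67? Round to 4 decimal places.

P = 1/(1+e^{1.5510}) = 0.1749
P(1−P) = 0.1749 × 0.8251 = 0.1443
I = a² × P(1−P) = 1.10² × 0.1443 = 0.17465

0.1746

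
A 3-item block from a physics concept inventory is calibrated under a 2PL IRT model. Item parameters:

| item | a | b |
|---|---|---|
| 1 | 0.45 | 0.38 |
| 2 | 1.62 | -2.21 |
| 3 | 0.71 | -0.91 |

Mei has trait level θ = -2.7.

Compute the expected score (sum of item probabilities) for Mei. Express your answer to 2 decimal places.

0.73

P(θ) = 1 / (1 + exp(−a(θ − b)))
P_1 = 1/(1+e^{1.3860}) = 0.2000
P_2 = 1/(1+e^{0.7938}) = 0.3114
P_3 = 1/(1+e^{1.2709}) = 0.2191
E[score] = 0.2000 + 0.3114 + 0.2191 = 0.7305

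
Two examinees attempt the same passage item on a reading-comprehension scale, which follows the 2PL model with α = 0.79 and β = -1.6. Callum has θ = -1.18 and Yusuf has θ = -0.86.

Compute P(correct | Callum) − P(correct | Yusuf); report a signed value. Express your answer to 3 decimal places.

-0.060

P(θ) = 1 / (1 + exp(−α(θ − β)))
P(Callum) = 0.5822  [exponent 0.3318]
P(Yusuf) = 0.6421  [exponent 0.5846]
Difference = 0.5822 − 0.6421 = -0.0599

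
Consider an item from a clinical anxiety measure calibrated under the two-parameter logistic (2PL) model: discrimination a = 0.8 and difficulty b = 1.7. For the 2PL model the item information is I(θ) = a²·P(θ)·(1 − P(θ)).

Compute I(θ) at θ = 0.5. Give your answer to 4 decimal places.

0.1281

P = 1/(1+e^{0.9600}) = 0.2769
P(1−P) = 0.2769 × 0.7231 = 0.2002
I = a² × P(1−P) = 0.8² × 0.2002 = 0.12814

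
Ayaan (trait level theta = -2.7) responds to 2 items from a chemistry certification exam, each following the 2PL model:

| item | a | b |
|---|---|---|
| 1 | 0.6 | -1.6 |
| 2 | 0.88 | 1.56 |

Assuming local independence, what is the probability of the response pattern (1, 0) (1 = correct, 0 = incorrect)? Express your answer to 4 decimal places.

P(theta) = 1 / (1 + exp(−a(theta − b)))
P_1 = 1/(1+e^{0.6600}) = 0.3407
P_2 = 1/(1+e^{3.7488}) = 0.0230
L = P_1 × (1−P_2) = 0.3407 × 0.9770 = 0.33290

0.3329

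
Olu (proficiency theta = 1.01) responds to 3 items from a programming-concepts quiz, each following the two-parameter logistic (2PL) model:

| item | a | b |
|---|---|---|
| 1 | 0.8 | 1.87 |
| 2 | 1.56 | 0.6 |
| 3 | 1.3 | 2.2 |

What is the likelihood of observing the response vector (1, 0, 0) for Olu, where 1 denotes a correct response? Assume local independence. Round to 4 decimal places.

0.0952

P(theta) = 1 / (1 + exp(−a(theta − b)))
P_1 = 1/(1+e^{0.6880}) = 0.3345
P_2 = 1/(1+e^{-0.6396}) = 0.6547
P_3 = 1/(1+e^{1.5470}) = 0.1755
L = P_1 × (1−P_2) × (1−P_3) = 0.3345 × 0.3453 × 0.8245 = 0.09523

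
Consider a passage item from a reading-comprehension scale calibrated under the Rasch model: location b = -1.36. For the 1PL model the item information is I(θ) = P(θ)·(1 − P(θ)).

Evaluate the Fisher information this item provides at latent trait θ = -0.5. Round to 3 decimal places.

0.209

P = 1/(1+e^{-0.8600}) = 0.7027
P(1−P) = 0.7027 × 0.2973 = 0.2089
I = P(1−P) = 0.20893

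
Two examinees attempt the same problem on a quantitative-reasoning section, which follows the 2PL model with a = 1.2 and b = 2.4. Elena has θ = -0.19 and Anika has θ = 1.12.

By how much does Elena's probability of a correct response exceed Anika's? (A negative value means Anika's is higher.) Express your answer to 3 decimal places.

P(θ) = 1 / (1 + exp(−a(θ − b)))
P(Elena) = 0.0428  [exponent -3.1080]
P(Anika) = 0.1771  [exponent -1.5360]
Difference = 0.0428 − 0.1771 = -0.1343

-0.134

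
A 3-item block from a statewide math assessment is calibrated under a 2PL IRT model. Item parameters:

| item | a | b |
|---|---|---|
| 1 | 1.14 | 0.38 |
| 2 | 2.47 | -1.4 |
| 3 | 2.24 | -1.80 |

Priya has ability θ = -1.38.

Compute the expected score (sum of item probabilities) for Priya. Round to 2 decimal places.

P(θ) = 1 / (1 + exp(−a(θ − b)))
P_1 = 1/(1+e^{2.0064}) = 0.1185
P_2 = 1/(1+e^{-0.0494}) = 0.5123
P_3 = 1/(1+e^{-0.9408}) = 0.7193
E[score] = 0.1185 + 0.5123 + 0.7193 = 1.3501

1.35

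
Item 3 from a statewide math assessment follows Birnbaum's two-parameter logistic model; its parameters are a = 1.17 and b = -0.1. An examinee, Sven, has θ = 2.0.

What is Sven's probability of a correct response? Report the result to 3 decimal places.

P(θ) = 1 / (1 + exp(−a(θ − b)))
Exponent: 1.17 × (2.0 − (-0.1)) = 2.4570
1/(1 + e^{-2.4570}) = 0.9211

0.921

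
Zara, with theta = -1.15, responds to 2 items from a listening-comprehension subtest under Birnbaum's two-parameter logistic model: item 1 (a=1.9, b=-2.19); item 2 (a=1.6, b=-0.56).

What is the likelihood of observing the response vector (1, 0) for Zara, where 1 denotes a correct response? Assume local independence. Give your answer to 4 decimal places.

0.6323

P(theta) = 1 / (1 + exp(−a(theta − b)))
P_1 = 1/(1+e^{-1.9760}) = 0.8783
P_2 = 1/(1+e^{0.9440}) = 0.2801
L = P_1 × (1−P_2) = 0.8783 × 0.7199 = 0.63226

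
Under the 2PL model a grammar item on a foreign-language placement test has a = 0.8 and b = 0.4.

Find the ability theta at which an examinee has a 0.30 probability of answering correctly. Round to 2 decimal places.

P(theta) = 1 / (1 + exp(−a(theta − b)))
logit = ln(0.3000/0.7000) = -0.8473
theta = b + logit/(a) = 0.4 + (-0.8473)/0.8000 = -0.6591

-0.66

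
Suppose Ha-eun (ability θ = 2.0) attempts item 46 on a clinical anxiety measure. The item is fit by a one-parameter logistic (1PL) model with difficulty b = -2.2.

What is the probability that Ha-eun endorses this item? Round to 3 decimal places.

0.985

P(θ) = 1 / (1 + exp(−(θ − b)))
Exponent: (2.0 − (-2.2)) = 4.2000
1/(1 + e^{-4.2000}) = 0.9852
P = 0.9852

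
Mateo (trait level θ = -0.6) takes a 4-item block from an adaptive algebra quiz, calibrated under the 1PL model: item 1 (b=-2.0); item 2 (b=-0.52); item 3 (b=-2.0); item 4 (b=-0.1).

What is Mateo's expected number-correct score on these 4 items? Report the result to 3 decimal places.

P(θ) = 1 / (1 + exp(−(θ − b)))
P_1 = 1/(1+e^{-1.4000}) = 0.8022
P_2 = 1/(1+e^{0.0800}) = 0.4800
P_3 = 1/(1+e^{-1.4000}) = 0.8022
P_4 = 1/(1+e^{0.5000}) = 0.3775
E[score] = 0.8022 + 0.4800 + 0.8022 + 0.3775 = 2.4619

2.462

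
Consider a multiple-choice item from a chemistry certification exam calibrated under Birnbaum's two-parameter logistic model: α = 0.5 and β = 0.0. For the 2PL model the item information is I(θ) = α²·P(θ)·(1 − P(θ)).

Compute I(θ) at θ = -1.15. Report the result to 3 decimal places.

0.058

P = 1/(1+e^{0.5750}) = 0.3601
P(1−P) = 0.3601 × 0.6399 = 0.2304
I = α² × P(1−P) = 0.5² × 0.2304 = 0.05761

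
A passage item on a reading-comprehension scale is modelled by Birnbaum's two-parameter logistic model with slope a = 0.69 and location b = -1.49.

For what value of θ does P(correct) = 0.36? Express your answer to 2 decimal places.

-2.32

P(θ) = 1 / (1 + exp(−a(θ − b)))
logit = ln(0.3600/0.6400) = -0.5754
θ = b + logit/(a) = -1.49 + (-0.5754)/0.6900 = -2.3239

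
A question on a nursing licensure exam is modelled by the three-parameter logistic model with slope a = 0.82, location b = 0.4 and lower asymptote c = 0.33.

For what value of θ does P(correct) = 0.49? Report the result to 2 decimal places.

P(θ) = c + (1 − c) · 1 / (1 + exp(−a(θ − b)))
Remove guessing floor: (0.49 − 0.33)/(1 − 0.33) = 0.2388
logit = ln(0.2388/0.7612) = -1.1592
θ = b + logit/(a) = 0.4 + (-1.1592)/0.8200 = -1.0137

-1.01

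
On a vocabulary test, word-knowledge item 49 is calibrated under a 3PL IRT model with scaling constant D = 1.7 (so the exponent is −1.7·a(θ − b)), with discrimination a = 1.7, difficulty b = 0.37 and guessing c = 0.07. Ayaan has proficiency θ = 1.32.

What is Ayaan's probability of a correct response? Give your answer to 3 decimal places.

P(θ) = c + (1 − c) · 1 / (1 + exp(−D·a(θ − b)))
Exponent: 1.7 × 1.7 × (1.32 − 0.37) = 2.7455
1/(1 + e^{-2.7455}) = 0.9397
P = 0.07 + 0.93 × 0.9397 = 0.9439

0.944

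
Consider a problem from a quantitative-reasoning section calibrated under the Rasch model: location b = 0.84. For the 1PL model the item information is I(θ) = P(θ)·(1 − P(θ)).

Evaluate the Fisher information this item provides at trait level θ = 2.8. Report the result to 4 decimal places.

P = 1/(1+e^{-1.9600}) = 0.8765
P(1−P) = 0.8765 × 0.1235 = 0.1082
I = P(1−P) = 0.10822

0.1082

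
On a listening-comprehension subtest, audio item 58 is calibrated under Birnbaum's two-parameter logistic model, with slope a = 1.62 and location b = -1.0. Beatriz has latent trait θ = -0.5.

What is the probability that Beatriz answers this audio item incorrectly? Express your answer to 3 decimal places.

P(θ) = 1 / (1 + exp(−a(θ − b)))
Exponent: 1.62 × (-0.5 − (-1.0)) = 0.8100
1/(1 + e^{-0.8100}) = 0.6921
P(incorrect) = 1 − 0.6921 = 0.3079

0.308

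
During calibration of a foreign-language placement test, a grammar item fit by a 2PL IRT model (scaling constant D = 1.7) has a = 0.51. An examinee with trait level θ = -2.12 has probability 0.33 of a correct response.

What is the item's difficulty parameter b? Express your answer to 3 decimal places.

-1.303

P(θ) = 1 / (1 + exp(−D·a(θ − b)))
logit(0.33) = ln(0.33/0.67) = -0.7082
b = θ − logit/(1.7·a) = -2.12 − (-0.7082)/0.8670 = -1.3032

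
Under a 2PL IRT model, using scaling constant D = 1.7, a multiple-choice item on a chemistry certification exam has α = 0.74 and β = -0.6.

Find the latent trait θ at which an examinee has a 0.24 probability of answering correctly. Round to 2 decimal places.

-1.52

P(θ) = 1 / (1 + exp(−D·α(θ − β)))
logit = ln(0.2400/0.7600) = -1.1527
θ = β + logit/(1.7·α) = -0.6 + (-1.1527)/1.2580 = -1.5163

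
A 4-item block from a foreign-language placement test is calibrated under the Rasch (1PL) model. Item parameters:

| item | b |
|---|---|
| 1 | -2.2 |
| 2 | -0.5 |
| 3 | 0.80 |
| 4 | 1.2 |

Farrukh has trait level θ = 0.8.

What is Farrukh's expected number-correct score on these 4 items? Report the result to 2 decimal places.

2.64

P(θ) = 1 / (1 + exp(−(θ − b)))
P_1 = 1/(1+e^{-3.0000}) = 0.9526
P_2 = 1/(1+e^{-1.3000}) = 0.7858
P_3 = 1/(1+e^{0.0000}) = 0.5000
P_4 = 1/(1+e^{0.4000}) = 0.4013
E[score] = 0.9526 + 0.7858 + 0.5000 + 0.4013 = 2.6397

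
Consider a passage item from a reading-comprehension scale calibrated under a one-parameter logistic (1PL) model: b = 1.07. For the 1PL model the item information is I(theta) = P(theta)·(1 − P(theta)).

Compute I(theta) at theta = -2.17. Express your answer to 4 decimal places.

0.0363

P = 1/(1+e^{3.2400}) = 0.0377
P(1−P) = 0.0377 × 0.9623 = 0.0363
I = P(1−P) = 0.03627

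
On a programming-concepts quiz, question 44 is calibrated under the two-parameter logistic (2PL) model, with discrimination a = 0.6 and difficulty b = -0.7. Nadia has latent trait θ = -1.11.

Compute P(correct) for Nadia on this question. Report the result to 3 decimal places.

P(θ) = 1 / (1 + exp(−a(θ − b)))
Exponent: 0.6 × (-1.11 − (-0.7)) = -0.2460
1/(1 + e^{0.2460}) = 0.4388

0.439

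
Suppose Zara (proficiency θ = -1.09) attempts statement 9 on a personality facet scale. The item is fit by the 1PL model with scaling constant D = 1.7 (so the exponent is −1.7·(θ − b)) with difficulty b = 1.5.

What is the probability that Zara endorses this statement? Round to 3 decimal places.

P(θ) = 1 / (1 + exp(−D·(θ − b)))
Exponent: 1.7 × (-1.09 − 1.5) = -4.4030
1/(1 + e^{4.4030}) = 0.0121
P = 0.0121

0.012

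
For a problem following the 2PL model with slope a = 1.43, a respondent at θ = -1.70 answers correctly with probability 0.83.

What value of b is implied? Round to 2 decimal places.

-2.81

P(θ) = 1 / (1 + exp(−a(θ − b)))
logit(0.83) = ln(0.83/0.17) = 1.5856
b = θ − logit/(a) = -1.70 − 1.5856/1.4300 = -2.8088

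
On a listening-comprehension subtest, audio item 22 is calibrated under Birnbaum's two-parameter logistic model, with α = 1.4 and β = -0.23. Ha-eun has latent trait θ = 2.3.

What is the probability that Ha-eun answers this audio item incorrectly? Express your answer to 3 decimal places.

0.028

P(θ) = 1 / (1 + exp(−α(θ − β)))
Exponent: 1.4 × (2.3 − (-0.23)) = 3.5420
1/(1 + e^{-3.5420}) = 0.9719
P(incorrect) = 1 − 0.9719 = 0.0281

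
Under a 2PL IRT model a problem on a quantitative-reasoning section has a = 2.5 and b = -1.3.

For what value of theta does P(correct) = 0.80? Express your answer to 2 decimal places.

P(theta) = 1 / (1 + exp(−a(theta − b)))
logit = ln(0.8000/0.2000) = 1.3863
theta = b + logit/(a) = -1.3 + 1.3863/2.5000 = -0.7455

-0.75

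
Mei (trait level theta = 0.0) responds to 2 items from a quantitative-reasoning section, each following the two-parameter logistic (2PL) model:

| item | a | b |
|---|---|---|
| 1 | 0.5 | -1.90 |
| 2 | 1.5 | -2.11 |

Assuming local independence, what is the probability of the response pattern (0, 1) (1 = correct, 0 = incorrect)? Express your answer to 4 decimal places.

P(theta) = 1 / (1 + exp(−a(theta − b)))
P_1 = 1/(1+e^{-0.9500}) = 0.7211
P_2 = 1/(1+e^{-3.1650}) = 0.9595
L = (1−P_1) × P_2 = 0.2789 × 0.9595 = 0.26759

0.2676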